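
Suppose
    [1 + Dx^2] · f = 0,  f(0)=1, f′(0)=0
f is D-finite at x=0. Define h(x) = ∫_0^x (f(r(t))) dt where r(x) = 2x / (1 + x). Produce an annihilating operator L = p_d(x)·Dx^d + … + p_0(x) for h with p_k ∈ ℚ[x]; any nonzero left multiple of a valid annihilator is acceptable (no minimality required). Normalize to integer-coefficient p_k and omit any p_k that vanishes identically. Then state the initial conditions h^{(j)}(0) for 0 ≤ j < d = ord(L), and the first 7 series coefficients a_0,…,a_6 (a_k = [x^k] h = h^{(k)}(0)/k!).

L = 4·Dx + (2 + 6·x + 6·x^2 + 2·x^3)·Dx^2 + (1 + 4·x + 6·x^2 + 4·x^3 + x^4)·Dx^3  (order 3).
h: a_k = 0, 1, 0, -2/3, 1, -16/15, 8/9, …
ICs: h(0) = 0, h′(0) = 1, h′′(0) = 0.

f: a_k = 1, 0, -1/2, 0, 1/24, 0, -1/720, …
Change of var in L_f (x↦r) gives L₀.
h=∫₀ˣh₀: take L = L₀·Dx.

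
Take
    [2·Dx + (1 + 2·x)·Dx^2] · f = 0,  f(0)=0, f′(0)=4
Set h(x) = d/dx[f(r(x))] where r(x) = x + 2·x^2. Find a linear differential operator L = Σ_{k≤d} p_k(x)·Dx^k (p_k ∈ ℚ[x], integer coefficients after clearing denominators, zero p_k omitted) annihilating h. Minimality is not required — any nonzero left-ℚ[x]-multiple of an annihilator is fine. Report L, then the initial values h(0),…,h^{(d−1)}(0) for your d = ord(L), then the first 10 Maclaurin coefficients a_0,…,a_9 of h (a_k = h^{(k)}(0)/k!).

f: a_k = 0, 4, -4, 16/3, -8, 64/5, -64/3, 256/7, -64, 1024/9, …
Change of var in L_f (x↦r) gives L₀.
Derive L from L₀ (diff closure).
L = (-2 + 8·x + 16·x^2) + (1 + 6·x + 12·x^2 + 16·x^3)·Dx  (order 1).
h: a_k = 4, 8, -32, 32, 64, -256, 256, 512, -2048, 2048, …
ICs: h(0) = 4.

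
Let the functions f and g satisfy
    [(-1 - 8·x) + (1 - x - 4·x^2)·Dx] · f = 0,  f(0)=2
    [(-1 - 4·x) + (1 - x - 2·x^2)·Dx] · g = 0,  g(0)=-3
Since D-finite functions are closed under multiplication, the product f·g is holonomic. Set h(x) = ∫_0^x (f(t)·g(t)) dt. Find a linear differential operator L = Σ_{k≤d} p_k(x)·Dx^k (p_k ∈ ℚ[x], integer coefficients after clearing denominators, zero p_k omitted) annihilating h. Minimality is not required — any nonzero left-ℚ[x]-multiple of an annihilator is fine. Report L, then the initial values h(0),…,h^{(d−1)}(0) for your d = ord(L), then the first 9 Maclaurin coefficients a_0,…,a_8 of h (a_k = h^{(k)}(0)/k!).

L = (-2 - 10·x + 18·x^2 + 32·x^3)·Dx + (1 - 2·x - 5·x^2 + 6·x^3 + 8·x^4)·Dx^2  (order 2).
h: a_k = 0, -6, -6, -18, -33, -414/5, -178, -426, -1941/2, …
ICs: h(0) = 0, h′(0) = -6.

f: a_k = 2, 2, 10, 18, 58, 130, 362, 882, 2330, …
g: a_k = -3, -3, -9, -15, -33, -63, -129, -255, -513, …
Product ⇒ symmetric product L₀, ord ≤ 1.
∫: right-multiply L₀ by Dx.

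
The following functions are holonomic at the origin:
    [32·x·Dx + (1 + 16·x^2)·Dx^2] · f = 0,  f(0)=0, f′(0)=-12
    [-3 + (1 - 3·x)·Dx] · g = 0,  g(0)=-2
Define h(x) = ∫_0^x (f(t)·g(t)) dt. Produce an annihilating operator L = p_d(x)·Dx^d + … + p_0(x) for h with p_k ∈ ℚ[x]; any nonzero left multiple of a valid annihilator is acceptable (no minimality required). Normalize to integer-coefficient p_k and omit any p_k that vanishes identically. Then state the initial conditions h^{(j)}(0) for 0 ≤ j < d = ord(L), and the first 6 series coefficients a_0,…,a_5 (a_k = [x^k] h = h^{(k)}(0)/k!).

L = 96·x·Dx + (6 - 32·x + 192·x^2)·Dx^2 + (-1 + 3·x - 16·x^2 + 48·x^3)·Dx^3  (order 3).
h: a_k = 0, 0, 12, 24, 22, 264/5, …
ICs: h(0) = 0, h′(0) = 0, h′′(0) = 24.

f: a_k = 0, -12, 0, 64, 0, -3072/5, …
g: a_k = -2, -6, -18, -54, -162, -486, …
Product ⇒ symmetric product L₀, ord ≤ 2.
h=∫₀ˣh₀: take L = L₀·Dx.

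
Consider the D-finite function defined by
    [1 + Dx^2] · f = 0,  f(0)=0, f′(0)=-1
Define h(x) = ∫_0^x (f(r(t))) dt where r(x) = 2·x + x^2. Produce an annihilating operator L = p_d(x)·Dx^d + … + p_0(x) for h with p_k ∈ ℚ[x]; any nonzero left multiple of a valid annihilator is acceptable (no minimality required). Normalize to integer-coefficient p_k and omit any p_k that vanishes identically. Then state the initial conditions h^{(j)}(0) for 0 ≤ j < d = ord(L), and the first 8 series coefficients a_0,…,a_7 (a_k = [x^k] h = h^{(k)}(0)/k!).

L = (4 + 12·x + 12·x^2 + 4·x^3)·Dx - Dx^2 + (1 + x)·Dx^3  (order 3).
h: a_k = 0, 0, -1, -1/3, 1/3, 2/5, 11/90, -1/14, …
ICs: h(0) = 0, h′(0) = 0, h′′(0) = -2.

f: a_k = 0, -1, 0, 1/6, 0, -1/120, 0, 1/5040, …
f∘r: x↦r, Dx↦Dx/r' in L_f ⇒ L₀.
Integrate: L := L₀·Dx.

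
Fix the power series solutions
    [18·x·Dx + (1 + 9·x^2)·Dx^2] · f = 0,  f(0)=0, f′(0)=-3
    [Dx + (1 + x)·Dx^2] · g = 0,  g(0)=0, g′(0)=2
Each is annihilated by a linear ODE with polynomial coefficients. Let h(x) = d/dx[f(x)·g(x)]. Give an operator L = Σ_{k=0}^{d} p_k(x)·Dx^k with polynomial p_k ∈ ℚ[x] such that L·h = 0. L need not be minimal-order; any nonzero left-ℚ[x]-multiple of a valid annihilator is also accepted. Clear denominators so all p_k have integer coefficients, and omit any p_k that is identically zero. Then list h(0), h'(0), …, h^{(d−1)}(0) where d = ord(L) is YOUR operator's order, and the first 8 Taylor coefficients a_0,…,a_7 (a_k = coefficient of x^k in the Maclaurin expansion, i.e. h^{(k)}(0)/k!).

f: a_k = 0, -3, 0, 9, 0, -243/5, 0, 2187/7, …
g: a_k = 0, 2, -1, 2/3, -1/2, 2/5, -1/3, 2/7, …
f·g: L₀ = L_f ⊗_s L_g, ord ≤ 2·2.
h₀' ⇒ L via d/dx closure of L₀.
L = (1368 + 2700·x + 37584·x^2 + 95580·x^3 + 87480·x^4 + 37908·x^5 + 26244·x^7) + (1298 + 9180·x + 54612·x^2 + 194724·x^3 + 324000·x^4 + 271188·x^5 + 102060·x^6 + 78732·x^7 + 91854·x^8)·Dx + (76 + 2848·x + 12096·x^2 + 43992·x^3 + 117288·x^4 + 173016·x^5 + 139968·x^6 + 75816·x^7 + 78732·x^8 + 52488·x^9)·Dx^2 + (37 + 146·x + 901·x^2 + 2808·x^3 + 7362·x^4 + 15228·x^5 + 21546·x^6 + 17496·x^7 + 12393·x^8 + 13122·x^9 + 6561·x^10)·Dx^3  (order 3).
h: a_k = 0, -12, 9, 64, -75/2, -2772/5, 3157/10, 23808/5, …
ICs: h(0) = 0, h′(0) = -12, h′′(0) = 18.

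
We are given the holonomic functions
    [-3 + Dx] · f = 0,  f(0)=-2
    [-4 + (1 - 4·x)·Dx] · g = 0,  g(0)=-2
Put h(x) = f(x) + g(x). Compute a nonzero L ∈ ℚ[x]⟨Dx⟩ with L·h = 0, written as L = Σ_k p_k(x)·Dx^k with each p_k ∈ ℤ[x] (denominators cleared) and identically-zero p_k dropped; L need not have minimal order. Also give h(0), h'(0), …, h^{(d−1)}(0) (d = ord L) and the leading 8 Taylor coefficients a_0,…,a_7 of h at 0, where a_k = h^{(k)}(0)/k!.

L = (60 + 144·x) + (-23 - 72·x + 144·x^2)·Dx + (1 + 8·x - 48·x^2)·Dx^2  (order 2).
h: a_k = -4, -14, -41, -137, -2075/4, -41041/20, -327761/40, -9175283/280, …
ICs: h(0) = -4, h′(0) = -14.

f: a_k = -2, -6, -9, -9, -27/4, -81/20, -81/40, -243/280, …
g: a_k = -2, -8, -32, -128, -512, -2048, -8192, -32768, …
Weyl lclm of L_f,L_g ⇒ L₀ (ord ≤ 2).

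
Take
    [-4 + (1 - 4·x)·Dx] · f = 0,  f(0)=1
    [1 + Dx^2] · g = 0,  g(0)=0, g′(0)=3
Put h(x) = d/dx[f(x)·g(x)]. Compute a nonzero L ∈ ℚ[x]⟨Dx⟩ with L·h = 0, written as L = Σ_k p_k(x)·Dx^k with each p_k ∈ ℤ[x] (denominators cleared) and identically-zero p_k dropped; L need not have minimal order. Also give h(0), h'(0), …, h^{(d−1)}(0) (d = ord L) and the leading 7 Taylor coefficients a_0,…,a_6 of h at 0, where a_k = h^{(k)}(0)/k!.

L = (-31 - 8·x + 16·x^2) + (-8 + 32·x)·Dx + (1 - 8·x + 16·x^2)·Dx^2  (order 2).
h: a_k = 3, 24, 285/2, 760, 30401/8, 91203/5, 20429471/240, …
ICs: h(0) = 3, h′(0) = 24.

f: a_k = 1, 4, 16, 64, 256, 1024, 4096, …
g: a_k = 0, 3, 0, -1/2, 0, 1/40, 0, …
f·g: L₀ = L_f ⊗_s L_g, ord ≤ 1·2.
Differentiate: ansatz ord ≤ ord L₀ ⇒ L.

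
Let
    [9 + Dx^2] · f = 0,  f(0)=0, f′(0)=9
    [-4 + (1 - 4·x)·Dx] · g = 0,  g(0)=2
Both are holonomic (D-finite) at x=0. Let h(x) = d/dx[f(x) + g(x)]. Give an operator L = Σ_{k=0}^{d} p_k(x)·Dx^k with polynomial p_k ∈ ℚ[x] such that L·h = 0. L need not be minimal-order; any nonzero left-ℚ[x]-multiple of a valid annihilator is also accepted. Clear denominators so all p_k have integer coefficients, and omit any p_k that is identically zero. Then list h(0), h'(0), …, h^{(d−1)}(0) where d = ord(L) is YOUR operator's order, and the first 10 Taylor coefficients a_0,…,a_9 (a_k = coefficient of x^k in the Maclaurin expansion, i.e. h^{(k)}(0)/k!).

L = (4824 - 1728·x + 3456·x^2) + (-315 + 1476·x - 1296·x^2 + 1728·x^3)·Dx + (536 - 192·x + 384·x^2)·Dx^2 + (-35 + 164·x - 144·x^2 + 192·x^3)·Dx^3  (order 3).
h: a_k = 17, 64, 687/2, 2048, 82163/8, 49152, 18349351/80, 1048576, 21139298721/4480, 20971520, …
ICs: h(0) = 17, h′(0) = 64, h′′(0) = 687.

f: a_k = 0, 9, 0, -27/2, 0, 243/40, 0, -729/560, 0, 729/4480, …
g: a_k = 2, 8, 32, 128, 512, 2048, 8192, 32768, 131072, 524288, …
L₀ := lclm(L_f,L_g); ord L₀ ≤ 2+1.
h=h₀': d/dx-closure on L₀ ⇒ L.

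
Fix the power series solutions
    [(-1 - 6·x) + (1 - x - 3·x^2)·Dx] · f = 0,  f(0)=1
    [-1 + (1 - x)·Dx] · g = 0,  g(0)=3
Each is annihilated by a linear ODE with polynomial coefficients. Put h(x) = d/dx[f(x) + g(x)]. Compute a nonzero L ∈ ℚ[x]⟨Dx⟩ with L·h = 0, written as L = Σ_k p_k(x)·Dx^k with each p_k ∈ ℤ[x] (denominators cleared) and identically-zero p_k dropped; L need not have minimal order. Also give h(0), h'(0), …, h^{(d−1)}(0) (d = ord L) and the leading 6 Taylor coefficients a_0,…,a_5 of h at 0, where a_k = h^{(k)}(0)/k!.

L = (-6 - 72·x - 216·x^3 + 54·x^4) + (6 + 30·x - 18·x^2 + 72·x^3 - 207·x^4 + 54·x^5)·Dx + (-1 + 2·x - 7·x^2 + 18·x^3 + 12·x^4 - 33·x^5 + 9·x^6)·Dx^2  (order 2).
h: a_k = 4, 14, 30, 88, 215, 600, …
ICs: h(0) = 4, h′(0) = 14.

f: a_k = 1, 1, 4, 7, 19, 40, …
g: a_k = 3, 3, 3, 3, 3, 3, …
Sum ⇒ L₀ = lclm(L_f,L_g) in ℚ(x)⟨Dx⟩.
h₀' ⇒ L via d/dx closure of L₀.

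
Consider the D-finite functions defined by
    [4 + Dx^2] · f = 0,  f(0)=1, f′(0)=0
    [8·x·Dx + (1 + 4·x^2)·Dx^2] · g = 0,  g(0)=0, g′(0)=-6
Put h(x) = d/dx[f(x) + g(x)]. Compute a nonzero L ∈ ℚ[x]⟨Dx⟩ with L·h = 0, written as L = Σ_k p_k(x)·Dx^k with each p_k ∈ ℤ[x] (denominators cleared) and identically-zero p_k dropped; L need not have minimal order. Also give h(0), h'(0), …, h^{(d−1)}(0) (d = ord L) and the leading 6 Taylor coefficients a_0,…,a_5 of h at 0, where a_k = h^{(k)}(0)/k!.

L = (-352·x + 1792·x^3 + 512·x^5) + (-4 + 112·x^2 + 576·x^4 + 256·x^6)·Dx + (-88·x + 448·x^3 + 128·x^5)·Dx^2 + (-1 + 28·x^2 + 144·x^4 + 64·x^6)·Dx^3  (order 3).
h: a_k = -6, -4, 24, 8/3, -96, -8/15, …
ICs: h(0) = -6, h′(0) = -4, h′′(0) = 48.

f: a_k = 1, 0, -2, 0, 2/3, 0, …
g: a_k = 0, -6, 0, 8, 0, -96/5, …
f+g: L₀ = lclm(L_f,L_g), ord ≤ 2+2.
h=h₀': d/dx-closure on L₀ ⇒ L.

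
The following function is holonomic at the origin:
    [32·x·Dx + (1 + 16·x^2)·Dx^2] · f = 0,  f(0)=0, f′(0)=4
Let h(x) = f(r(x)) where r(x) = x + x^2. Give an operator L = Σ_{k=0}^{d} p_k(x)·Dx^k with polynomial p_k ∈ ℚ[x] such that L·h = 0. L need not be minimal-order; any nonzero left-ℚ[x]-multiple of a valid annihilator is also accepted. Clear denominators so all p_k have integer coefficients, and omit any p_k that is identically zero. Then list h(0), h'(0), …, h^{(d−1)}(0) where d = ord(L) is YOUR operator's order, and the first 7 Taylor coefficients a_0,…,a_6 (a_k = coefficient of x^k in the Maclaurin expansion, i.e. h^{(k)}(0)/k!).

f: a_k = 0, 4, 0, -64/3, 0, 1024/5, 0, …
Change of var in L_f (x↦r) gives L₀.
L = (-2 + 32·x + 128·x^2 + 192·x^3 + 96·x^4)·Dx + (1 + 2·x + 16·x^2 + 64·x^3 + 80·x^4 + 32·x^5)·Dx^2  (order 2).
h: a_k = 0, 4, 4, -64/3, -64, 704/5, 3008/3, …
ICs: h(0) = 0, h′(0) = 4.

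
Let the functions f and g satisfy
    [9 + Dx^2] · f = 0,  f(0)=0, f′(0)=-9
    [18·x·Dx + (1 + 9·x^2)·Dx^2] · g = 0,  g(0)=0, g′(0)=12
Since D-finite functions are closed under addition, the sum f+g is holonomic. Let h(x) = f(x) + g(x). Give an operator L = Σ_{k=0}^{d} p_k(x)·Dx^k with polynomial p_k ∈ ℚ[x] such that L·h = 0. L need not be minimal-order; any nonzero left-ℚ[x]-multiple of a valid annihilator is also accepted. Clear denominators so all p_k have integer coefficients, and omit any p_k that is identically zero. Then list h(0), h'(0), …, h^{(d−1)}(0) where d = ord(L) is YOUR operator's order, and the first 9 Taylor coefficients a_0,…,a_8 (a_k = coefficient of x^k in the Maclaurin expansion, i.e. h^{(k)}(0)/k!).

f: a_k = 0, -9, 0, 27/2, 0, -243/40, 0, 729/560, 0, …
g: a_k = 0, 12, 0, -36, 0, 972/5, 0, -8748/7, 0, …
f+g: L₀ = lclm(L_f,L_g), ord ≤ 2+2.
L = (-1782·x + 20412·x^3 + 13122·x^5)·Dx + (-9 + 567·x^2 + 6561·x^4 + 6561·x^6)·Dx^2 + (-198·x + 2268·x^3 + 1458·x^5)·Dx^3 + (-1 + 63·x^2 + 729·x^4 + 729·x^6)·Dx^4  (order 4).
h: a_k = 0, 3, 0, -45/2, 0, 7533/40, 0, -99873/80, 0, …
ICs: h(0) = 0, h′(0) = 3, h′′(0) = 0, h′′′(0) = -135.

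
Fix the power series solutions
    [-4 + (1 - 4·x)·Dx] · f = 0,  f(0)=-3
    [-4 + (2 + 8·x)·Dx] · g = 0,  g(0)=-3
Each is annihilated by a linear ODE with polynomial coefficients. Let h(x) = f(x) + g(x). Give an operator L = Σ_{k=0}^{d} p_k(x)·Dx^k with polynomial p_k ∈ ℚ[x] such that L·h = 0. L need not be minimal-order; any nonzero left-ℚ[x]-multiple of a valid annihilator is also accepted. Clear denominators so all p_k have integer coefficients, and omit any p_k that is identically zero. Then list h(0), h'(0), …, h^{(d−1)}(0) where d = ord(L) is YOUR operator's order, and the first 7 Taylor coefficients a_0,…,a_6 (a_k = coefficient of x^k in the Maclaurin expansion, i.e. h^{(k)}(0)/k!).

f: a_k = -3, -12, -48, -192, -768, -3072, -12288, …
g: a_k = -3, -6, 6, -12, 30, -84, 252, …
L₀ := lclm(L_f,L_g); ord L₀ ≤ 1+1.
L = (-40 - 96·x) + (18 + 112·x + 288·x^2)·Dx + (-1 - 12·x + 16·x^2 + 192·x^3)·Dx^2  (order 2).
h: a_k = -6, -18, -42, -204, -738, -3156, -12036, …
ICs: h(0) = -6, h′(0) = -18.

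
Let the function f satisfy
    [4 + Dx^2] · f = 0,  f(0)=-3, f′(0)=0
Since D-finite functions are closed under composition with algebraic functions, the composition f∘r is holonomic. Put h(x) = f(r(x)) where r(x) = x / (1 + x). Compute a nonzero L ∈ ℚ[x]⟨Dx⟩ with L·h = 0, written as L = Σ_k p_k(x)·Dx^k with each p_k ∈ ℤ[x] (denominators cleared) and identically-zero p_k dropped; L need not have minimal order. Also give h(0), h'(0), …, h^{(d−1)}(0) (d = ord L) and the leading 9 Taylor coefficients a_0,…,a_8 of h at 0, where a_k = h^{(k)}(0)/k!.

f: a_k = -3, 0, 6, 0, -2, 0, 4/15, 0, -2/105, …
f∘r: x↦r, Dx↦Dx/r' in L_f ⇒ L₀.
L = 4 + (2 + 6·x + 6·x^2 + 2·x^3)·Dx + (1 + 4·x + 6·x^2 + 4·x^3 + x^4)·Dx^2  (order 2).
h: a_k = -3, 0, 6, -12, 16, -16, 154/15, 12/5, -2354/105, …
ICs: h(0) = -3, h′(0) = 0.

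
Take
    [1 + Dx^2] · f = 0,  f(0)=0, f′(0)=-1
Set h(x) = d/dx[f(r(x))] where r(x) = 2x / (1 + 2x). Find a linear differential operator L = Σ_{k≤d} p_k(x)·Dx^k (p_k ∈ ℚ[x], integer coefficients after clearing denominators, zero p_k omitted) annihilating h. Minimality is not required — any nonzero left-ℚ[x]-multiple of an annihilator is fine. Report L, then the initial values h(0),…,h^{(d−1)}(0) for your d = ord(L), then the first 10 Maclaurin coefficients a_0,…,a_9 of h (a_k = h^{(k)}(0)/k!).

L = (28 + 96·x + 96·x^2) + (12 + 72·x + 144·x^2 + 96·x^3)·Dx + (1 + 8·x + 24·x^2 + 32·x^3 + 16·x^4)·Dx^2  (order 2).
h: a_k = -2, 8, -20, 32, -4/3, -240, 55448/45, -203648/45, 896716/63, -2558960/63, …
ICs: h(0) = -2, h′(0) = 8.

f: a_k = 0, -1, 0, 1/6, 0, -1/120, 0, 1/5040, 0, -1/362880, …
Substitute x→r, Dx→(1/r')Dx; clear ⇒ L₀.
h₀' ⇒ L via d/dx closure of L₀.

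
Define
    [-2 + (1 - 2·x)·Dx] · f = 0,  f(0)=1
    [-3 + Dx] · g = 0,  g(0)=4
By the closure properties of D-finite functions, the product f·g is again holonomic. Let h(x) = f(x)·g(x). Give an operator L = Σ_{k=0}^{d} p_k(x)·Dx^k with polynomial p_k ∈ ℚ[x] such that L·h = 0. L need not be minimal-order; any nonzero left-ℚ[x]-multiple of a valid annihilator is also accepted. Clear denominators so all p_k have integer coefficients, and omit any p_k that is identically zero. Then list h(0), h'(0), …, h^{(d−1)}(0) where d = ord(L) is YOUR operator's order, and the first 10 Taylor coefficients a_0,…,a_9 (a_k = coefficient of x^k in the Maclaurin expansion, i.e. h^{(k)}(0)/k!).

f: a_k = 1, 2, 4, 8, 16, 32, 64, 128, 256, 512, …
g: a_k = 4, 12, 18, 18, 27/2, 81/10, 81/20, 243/140, 729/1120, 243/1120, …
Product ⇒ symmetric product L₀, ord ≤ 1.
L = (5 - 6·x) + (-1 + 2·x)·Dx  (order 1).
h: a_k = 4, 20, 58, 134, 563/2, 5711/10, 4585/4, 321193/140, 5139817/1120, 10279877/1120, …
ICs: h(0) = 4.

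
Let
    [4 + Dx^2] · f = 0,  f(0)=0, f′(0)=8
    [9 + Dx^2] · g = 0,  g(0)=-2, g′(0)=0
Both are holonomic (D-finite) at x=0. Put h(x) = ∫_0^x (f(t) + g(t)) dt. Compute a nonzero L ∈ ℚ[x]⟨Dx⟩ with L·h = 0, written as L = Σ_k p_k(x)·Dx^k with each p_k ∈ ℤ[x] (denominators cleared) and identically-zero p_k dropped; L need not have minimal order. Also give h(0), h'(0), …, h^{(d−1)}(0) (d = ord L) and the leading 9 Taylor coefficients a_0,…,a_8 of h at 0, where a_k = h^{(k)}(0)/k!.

f: a_k = 0, 8, 0, -16/3, 0, 16/15, 0, -32/315, 0, …
g: a_k = -2, 0, 9, 0, -27/4, 0, 81/40, 0, -729/2240, …
f+g: L₀ = lclm(L_f,L_g), ord ≤ 2+2.
h=∫₀ˣh₀: take L = L₀·Dx.
L = 36·Dx + 13·Dx^3 + Dx^5  (order 5).
h: a_k = 0, -2, 4, 3, -4/3, -27/20, 8/45, 81/280, -4/315, …
ICs: h(0) = 0, h′(0) = -2, h′′(0) = 8, h′′′(0) = 18, h′′′′(0) = -32.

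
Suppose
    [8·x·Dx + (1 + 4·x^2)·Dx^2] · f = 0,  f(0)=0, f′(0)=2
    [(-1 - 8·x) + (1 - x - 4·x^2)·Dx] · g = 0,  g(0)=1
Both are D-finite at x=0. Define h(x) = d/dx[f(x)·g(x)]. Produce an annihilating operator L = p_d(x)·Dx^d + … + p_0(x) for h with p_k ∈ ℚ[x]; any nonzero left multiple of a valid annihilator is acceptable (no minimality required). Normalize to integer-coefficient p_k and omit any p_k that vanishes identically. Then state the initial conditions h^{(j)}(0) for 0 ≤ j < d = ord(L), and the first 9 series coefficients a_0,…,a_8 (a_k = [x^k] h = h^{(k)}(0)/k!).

L = (14 + 408·x^2 + 384·x^3 + 2304·x^4) + (4 + 34·x + 48·x^2 + 280·x^3 + 384·x^4 + 1536·x^5)·Dx + (-1 - 11·x^2 + 16·x^3 + 20·x^4 + 64·x^5 + 192·x^6)·Dx^2  (order 2).
h: a_k = 2, 4, 22, 184/3, 766/3, 3372/5, 6266/3, 628304/105, 629494/35, …
ICs: h(0) = 2, h′(0) = 4.

f: a_k = 0, 2, 0, -8/3, 0, 32/5, 0, -128/7, 0, …
g: a_k = 1, 1, 5, 9, 29, 65, 181, 441, 1165, …
Sym-product of L_f,L_g gives L₀ (≤ ord 2).
Derive L from L₀ (diff closure).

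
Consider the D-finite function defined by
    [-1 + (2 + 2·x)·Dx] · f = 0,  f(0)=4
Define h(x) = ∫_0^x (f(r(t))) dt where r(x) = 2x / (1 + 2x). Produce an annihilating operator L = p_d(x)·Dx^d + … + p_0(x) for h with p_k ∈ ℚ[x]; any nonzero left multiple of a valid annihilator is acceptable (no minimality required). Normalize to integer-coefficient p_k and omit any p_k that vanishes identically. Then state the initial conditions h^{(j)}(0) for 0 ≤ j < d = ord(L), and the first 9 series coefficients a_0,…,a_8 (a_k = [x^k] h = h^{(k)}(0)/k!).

f: a_k = 4, 2, -1/2, 1/4, -5/32, 7/64, -21/256, 33/512, -429/8192, …
Change of var in L_f (x↦r) gives L₀.
h=∫h₀ ⇒ L = L₀·Dx.
L = -Dx + (1 + 6·x + 8·x^2)·Dx^2  (order 2).
h: a_k = 0, 4, 2, -10/3, 13/2, -141/10, 133/4, -2353/28, 7205/32, …
ICs: h(0) = 0, h′(0) = 4.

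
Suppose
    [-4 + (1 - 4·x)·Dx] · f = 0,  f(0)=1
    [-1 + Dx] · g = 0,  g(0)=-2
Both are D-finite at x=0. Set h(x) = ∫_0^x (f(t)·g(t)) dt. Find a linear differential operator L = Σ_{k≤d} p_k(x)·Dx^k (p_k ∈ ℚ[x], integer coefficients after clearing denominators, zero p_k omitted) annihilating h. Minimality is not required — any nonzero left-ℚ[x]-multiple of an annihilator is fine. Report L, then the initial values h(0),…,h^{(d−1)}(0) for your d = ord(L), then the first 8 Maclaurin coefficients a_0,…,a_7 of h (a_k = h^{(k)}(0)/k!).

L = (5 - 4·x)·Dx + (-1 + 4·x)·Dx^2  (order 2).
h: a_k = 0, -2, -5, -41/3, -493/12, -7889/60, -157781/360, -757349/504, …
ICs: h(0) = 0, h′(0) = -2.

f: a_k = 1, 4, 16, 64, 256, 1024, 4096, 16384, …
g: a_k = -2, -2, -1, -1/3, -1/12, -1/60, -1/360, -1/2520, …
Sym-product of L_f,L_g gives L₀ (≤ ord 1).
∫: right-multiply L₀ by Dx.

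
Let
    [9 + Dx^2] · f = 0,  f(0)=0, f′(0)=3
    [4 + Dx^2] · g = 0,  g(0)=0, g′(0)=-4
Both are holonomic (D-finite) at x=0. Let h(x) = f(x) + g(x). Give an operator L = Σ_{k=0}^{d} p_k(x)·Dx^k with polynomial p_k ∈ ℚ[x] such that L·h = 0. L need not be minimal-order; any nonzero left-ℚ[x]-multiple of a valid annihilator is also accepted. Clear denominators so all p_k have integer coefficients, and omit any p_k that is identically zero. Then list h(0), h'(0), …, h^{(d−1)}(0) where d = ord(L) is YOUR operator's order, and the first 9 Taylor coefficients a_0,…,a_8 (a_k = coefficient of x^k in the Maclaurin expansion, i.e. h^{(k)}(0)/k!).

L = 36 + 13·Dx^2 + Dx^4  (order 4).
h: a_k = 0, -1, 0, -11/6, 0, 179/120, 0, -1931/5040, 0, …
ICs: h(0) = 0, h′(0) = -1, h′′(0) = 0, h′′′(0) = -11.

f: a_k = 0, 3, 0, -9/2, 0, 81/40, 0, -243/560, 0, …
g: a_k = 0, -4, 0, 8/3, 0, -8/15, 0, 16/315, 0, …
Sum ⇒ L₀ = lclm(L_f,L_g) in ℚ(x)⟨Dx⟩.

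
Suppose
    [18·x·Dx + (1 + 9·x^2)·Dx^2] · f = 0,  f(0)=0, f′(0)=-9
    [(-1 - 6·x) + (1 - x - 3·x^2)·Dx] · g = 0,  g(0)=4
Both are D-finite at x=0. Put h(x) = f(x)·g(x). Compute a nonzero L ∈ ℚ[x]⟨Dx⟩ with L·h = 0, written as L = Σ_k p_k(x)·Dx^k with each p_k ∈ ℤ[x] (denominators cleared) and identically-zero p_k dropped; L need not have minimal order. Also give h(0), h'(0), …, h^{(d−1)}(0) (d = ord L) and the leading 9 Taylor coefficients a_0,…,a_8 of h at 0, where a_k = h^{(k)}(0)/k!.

f: a_k = 0, -9, 0, 27, 0, -729/5, 0, 6561/7, 0, …
g: a_k = 4, 4, 16, 28, 76, 160, 388, 868, 2032, …
Product ⇒ symmetric product L₀, ord ≤ 2.
L = (6 + 18·x + 162·x^2) + (2 - 6·x + 36·x^2 + 162·x^3)·Dx + (-1 + x - 6·x^2 + 9·x^3 + 27·x^4)·Dx^2  (order 2).
h: a_k = 0, -36, -36, -36, -144, -4176/5, -6336/5, -828/35, -133884/35, …
ICs: h(0) = 0, h′(0) = -36.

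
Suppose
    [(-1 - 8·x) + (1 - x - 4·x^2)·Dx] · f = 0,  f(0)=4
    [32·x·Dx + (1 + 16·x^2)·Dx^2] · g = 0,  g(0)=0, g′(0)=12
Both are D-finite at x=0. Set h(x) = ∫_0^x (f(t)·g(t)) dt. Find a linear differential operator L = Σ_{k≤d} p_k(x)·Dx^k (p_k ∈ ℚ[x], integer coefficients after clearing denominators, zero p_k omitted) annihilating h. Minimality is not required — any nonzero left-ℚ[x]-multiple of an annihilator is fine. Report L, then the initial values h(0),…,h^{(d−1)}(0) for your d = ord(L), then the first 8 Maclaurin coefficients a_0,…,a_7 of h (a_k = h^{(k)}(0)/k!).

f: a_k = 4, 4, 20, 36, 116, 260, 724, 1764, …
g: a_k = 0, 12, 0, -64, 0, 3072/5, 0, -49152/7, …
L₀ := L_f ⊗_s L_g (sym. prod.), ord ≤ 2.
h=∫₀ˣh₀: take L = L₀·Dx.
L = (8 + 32·x + 384·x^2)·Dx + (2 - 16·x + 64·x^2 + 384·x^3)·Dx^2 + (-1 + x - 12·x^2 + 16·x^3 + 64·x^4)·Dx^3  (order 3).
h: a_k = 0, 0, 24, 16, -4, 176/5, 6424/15, 16368/35, …
ICs: h(0) = 0, h′(0) = 0, h′′(0) = 48.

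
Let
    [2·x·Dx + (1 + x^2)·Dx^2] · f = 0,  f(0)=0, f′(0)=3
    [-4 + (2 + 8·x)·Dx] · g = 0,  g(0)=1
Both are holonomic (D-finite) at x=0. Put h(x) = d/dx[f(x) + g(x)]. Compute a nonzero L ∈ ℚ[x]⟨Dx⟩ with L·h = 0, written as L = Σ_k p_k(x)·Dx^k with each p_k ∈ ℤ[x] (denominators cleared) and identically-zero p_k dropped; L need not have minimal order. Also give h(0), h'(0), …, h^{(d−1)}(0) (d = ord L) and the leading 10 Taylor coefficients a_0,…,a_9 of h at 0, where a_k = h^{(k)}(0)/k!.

f: a_k = 0, 3, 0, -1, 0, 3/5, 0, -3/7, 0, 1/3, …
g: a_k = 1, 2, -2, 4, -10, 28, -84, 264, -858, 2860, …
Weyl lclm of L_f,L_g ⇒ L₀ (ord ≤ 3).
Differentiate: ansatz ord ≤ ord L₀ ⇒ L.
L = (-4 - 40·x + 12·x^2 + 24·x^3) + (-14 - 16·x - 50·x^2 + 48·x^3 + 84·x^4)·Dx + (-2 - 6·x + 12·x^2 + 18·x^3 + 14·x^4 + 24·x^5)·Dx^2  (order 2).
h: a_k = 5, -4, 9, -40, 143, -504, 1845, -6864, 25743, -97240, …
ICs: h(0) = 5, h′(0) = -4.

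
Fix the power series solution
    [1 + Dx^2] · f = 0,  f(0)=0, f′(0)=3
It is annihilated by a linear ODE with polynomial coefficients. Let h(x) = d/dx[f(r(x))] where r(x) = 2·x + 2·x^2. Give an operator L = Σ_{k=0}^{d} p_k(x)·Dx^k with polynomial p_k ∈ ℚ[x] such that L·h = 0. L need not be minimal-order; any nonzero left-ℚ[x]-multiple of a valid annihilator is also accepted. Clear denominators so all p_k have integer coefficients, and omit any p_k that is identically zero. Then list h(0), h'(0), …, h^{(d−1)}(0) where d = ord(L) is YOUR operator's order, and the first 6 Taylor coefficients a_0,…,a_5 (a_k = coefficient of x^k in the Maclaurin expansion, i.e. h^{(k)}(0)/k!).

f: a_k = 0, 3, 0, -1/2, 0, 1/40, …
Substitute x→r, Dx→(1/r')Dx; clear ⇒ L₀.
Derive L from L₀ (diff closure).
L = (16 + 32·x + 96·x^2 + 128·x^3 + 64·x^4) + (-6 - 12·x)·Dx + (1 + 4·x + 4·x^2)·Dx^2  (order 2).
h: a_k = 6, 12, -12, -48, -56, 0, …
ICs: h(0) = 6, h′(0) = 12.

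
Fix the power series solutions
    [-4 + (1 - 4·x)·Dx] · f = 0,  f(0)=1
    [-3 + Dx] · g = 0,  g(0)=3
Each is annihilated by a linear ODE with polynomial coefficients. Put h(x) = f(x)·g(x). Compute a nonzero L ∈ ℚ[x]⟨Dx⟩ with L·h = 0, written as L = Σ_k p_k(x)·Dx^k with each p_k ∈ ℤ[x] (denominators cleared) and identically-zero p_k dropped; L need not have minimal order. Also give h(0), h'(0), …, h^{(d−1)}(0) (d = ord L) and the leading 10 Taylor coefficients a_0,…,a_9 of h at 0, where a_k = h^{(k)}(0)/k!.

L = (7 - 12·x) + (-1 + 4·x)·Dx  (order 1).
h: a_k = 3, 21, 195/2, 807/2, 12993/8, 260103/40, 2081067/80, 11654121/112, 266380221/640, 7458646917/4480, …
ICs: h(0) = 3.

f: a_k = 1, 4, 16, 64, 256, 1024, 4096, 16384, 65536, 262144, …
g: a_k = 3, 9, 27/2, 27/2, 81/8, 243/40, 243/80, 729/560, 2187/4480, 729/4480, …
Product ⇒ symmetric product L₀, ord ≤ 1.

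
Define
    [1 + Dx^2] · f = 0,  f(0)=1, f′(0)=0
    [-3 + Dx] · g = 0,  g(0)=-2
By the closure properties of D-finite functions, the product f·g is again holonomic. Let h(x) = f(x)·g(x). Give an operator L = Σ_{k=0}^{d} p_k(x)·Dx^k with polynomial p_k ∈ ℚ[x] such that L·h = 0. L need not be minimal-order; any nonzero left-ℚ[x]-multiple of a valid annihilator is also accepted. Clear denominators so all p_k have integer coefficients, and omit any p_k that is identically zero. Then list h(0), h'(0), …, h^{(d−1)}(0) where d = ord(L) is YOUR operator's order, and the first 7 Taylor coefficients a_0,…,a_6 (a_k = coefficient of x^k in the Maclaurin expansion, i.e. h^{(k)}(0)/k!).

L = 10 - 6·Dx + Dx^2  (order 2).
h: a_k = -2, -6, -8, -6, -7/3, 1/5, 44/45, …
ICs: h(0) = -2, h′(0) = -6.

f: a_k = 1, 0, -1/2, 0, 1/24, 0, -1/720, …
g: a_k = -2, -6, -9, -9, -27/4, -81/20, -81/40, …
f·g: L₀ = L_f ⊗_s L_g, ord ≤ 2·1.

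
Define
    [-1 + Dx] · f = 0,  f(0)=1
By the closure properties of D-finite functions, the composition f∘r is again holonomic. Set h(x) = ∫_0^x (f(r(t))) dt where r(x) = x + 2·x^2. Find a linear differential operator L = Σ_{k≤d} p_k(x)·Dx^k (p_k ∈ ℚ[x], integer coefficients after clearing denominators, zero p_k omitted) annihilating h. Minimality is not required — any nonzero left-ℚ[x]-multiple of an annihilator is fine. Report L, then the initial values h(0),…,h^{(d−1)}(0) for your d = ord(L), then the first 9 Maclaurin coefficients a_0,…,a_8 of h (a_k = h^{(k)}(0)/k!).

f: a_k = 1, 1, 1/2, 1/6, 1/24, 1/120, 1/720, 1/5040, 1/40320, …
h₀=f(r): pull back L_f along r ⇒ L₀.
h=∫₀ˣh₀: take L = L₀·Dx.
L = (-1 - 4·x)·Dx + Dx^2  (order 2).
h: a_k = 0, 1, 1/2, 5/6, 13/24, 73/120, 281/720, 1741/5040, 1697/8064, …
ICs: h(0) = 0, h′(0) = 1.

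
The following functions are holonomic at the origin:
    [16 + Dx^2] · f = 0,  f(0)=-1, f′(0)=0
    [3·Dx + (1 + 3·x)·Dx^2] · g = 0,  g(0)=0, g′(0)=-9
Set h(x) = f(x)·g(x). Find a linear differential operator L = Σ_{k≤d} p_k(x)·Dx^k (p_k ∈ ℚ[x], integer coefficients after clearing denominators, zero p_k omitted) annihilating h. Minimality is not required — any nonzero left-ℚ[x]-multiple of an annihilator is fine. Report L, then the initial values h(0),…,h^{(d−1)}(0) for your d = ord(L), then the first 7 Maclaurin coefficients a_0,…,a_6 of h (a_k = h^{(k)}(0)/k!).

L = (2272 + 127488·x + 781056·x^2 + 1769472·x^3 + 1327104·x^4) + (4416 + 50112·x + 165888·x^2 + 165888·x^3)·Dx + (1022 + 19392·x + 102816·x^2 + 221184·x^3 + 165888·x^4)·Dx^2 + (276 + 3132·x + 10368·x^2 + 10368·x^3)·Dx^3 + (55 + 714·x + 3375·x^2 + 6912·x^3 + 5184·x^4)·Dx^4  (order 4).
h: a_k = 0, 9, -27/2, -45, 189/4, 129/5, -45/2, …
ICs: h(0) = 0, h′(0) = 9, h′′(0) = -27, h′′′(0) = -270.

f: a_k = -1, 0, 8, 0, -32/3, 0, 256/45, …
g: a_k = 0, -9, 27/2, -27, 243/4, -729/5, 729/2, …
Sym-product of L_f,L_g gives L₀ (≤ ord 4).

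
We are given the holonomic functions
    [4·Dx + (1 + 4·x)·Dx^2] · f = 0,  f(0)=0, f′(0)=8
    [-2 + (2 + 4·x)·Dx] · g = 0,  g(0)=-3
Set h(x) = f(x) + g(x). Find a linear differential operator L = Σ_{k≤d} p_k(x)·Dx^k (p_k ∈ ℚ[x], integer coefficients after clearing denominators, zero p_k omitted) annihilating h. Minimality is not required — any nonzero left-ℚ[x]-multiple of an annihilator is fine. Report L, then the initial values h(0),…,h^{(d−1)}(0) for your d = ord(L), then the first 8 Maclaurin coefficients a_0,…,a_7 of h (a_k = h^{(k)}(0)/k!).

f: a_k = 0, 8, -16, 128/3, -128, 2048/5, -4096/3, 32768/7, …
g: a_k = -3, -3, 3/2, -3/2, 15/8, -21/8, 63/16, -99/16, …
h₀=f+g: left-lcm gives L₀, ord ≤ 3.
L = (20 + 16·x)·Dx + (29 + 104·x + 80·x^2)·Dx^2 + (3 + 22·x + 48·x^2 + 32·x^3)·Dx^3  (order 3).
h: a_k = -3, 5, -29/2, 247/6, -1009/8, 16279/40, -65347/48, 523595/112, …
ICs: h(0) = -3, h′(0) = 5, h′′(0) = -29.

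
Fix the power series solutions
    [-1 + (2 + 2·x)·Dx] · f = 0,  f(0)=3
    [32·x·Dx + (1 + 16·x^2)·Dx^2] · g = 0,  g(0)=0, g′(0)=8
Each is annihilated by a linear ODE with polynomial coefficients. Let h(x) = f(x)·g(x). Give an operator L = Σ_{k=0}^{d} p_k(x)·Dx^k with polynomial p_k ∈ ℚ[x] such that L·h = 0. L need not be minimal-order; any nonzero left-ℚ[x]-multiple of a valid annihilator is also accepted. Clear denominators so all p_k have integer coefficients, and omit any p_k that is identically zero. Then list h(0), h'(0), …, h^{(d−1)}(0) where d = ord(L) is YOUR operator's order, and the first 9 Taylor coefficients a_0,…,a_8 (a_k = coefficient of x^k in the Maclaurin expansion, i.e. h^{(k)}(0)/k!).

f: a_k = 3, 3/2, -3/8, 3/16, -15/128, 21/256, -63/1024, 99/2048, -1287/32768, …
g: a_k = 0, 8, 0, -128/3, 0, 2048/5, 0, -32768/7, 0, …
Sym-product of L_f,L_g gives L₀ (≤ ord 2).
L = (3 - 64·x - 16·x^2) + (-4 + 124·x + 192·x^2 + 64·x^3)·Dx + (4 + 8·x + 68·x^2 + 128·x^3 + 64·x^4)·Dx^2  (order 2).
h: a_k = 0, 24, 12, -131, -125/2, 99509/80, 97129/160, -63582493/4480, -62254327/8960, …
ICs: h(0) = 0, h′(0) = 24.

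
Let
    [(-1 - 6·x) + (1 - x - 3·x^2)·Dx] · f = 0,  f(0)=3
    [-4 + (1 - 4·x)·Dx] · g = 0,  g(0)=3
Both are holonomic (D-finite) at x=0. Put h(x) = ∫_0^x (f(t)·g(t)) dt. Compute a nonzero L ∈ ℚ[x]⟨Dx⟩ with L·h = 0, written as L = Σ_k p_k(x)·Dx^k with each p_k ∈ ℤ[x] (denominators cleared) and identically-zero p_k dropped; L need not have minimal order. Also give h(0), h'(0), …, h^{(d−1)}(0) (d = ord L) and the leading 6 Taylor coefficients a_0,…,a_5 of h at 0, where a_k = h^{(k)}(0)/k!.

f: a_k = 3, 3, 12, 21, 57, 120, …
g: a_k = 3, 12, 48, 192, 768, 3072, …
Sym-product of L_f,L_g gives L₀ (≤ ord 1).
∫: right-multiply L₀ by Dx.
L = (-5 + 2·x + 36·x^2)·Dx + (1 - 5·x + x^2 + 12·x^3)·Dx^2  (order 2).
h: a_k = 0, 9, 45/2, 72, 927/4, 3879/5, …
ICs: h(0) = 0, h′(0) = 9.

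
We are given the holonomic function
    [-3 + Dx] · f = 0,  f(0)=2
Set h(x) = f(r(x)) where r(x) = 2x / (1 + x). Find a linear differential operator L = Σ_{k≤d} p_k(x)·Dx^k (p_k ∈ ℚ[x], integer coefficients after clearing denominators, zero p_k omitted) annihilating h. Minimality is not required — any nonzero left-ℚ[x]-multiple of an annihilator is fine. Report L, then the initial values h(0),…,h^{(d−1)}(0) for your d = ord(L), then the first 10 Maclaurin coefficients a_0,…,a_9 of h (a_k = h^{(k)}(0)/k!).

f: a_k = 2, 6, 9, 9, 27/4, 81/20, 81/40, 243/280, 729/2240, 243/2240, …
Substitute x→r, Dx→(1/r')Dx; clear ⇒ L₀.
L = -6 + (1 + 2·x + x^2)·Dx  (order 1).
h: a_k = 2, 12, 24, 12, -12, -12/5, 48/5, -228/35, -24/35, 204/35, …
ICs: h(0) = 2.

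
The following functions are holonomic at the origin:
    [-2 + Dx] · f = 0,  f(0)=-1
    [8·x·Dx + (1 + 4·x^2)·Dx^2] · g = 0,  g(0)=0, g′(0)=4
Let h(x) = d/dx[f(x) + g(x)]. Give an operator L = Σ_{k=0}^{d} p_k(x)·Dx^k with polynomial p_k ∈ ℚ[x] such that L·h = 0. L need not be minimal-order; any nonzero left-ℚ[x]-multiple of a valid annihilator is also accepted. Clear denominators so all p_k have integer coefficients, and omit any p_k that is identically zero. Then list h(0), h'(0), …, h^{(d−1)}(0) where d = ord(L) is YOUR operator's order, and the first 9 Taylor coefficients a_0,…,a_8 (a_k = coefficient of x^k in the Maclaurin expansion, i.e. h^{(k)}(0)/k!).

f: a_k = -1, -2, -2, -4/3, -2/3, -4/15, -4/45, -8/315, -2/315, …
g: a_k = 0, 4, 0, -16/3, 0, 64/5, 0, -256/7, 0, …
Weyl lclm of L_f,L_g ⇒ L₀ (ord ≤ 3).
h₀' ⇒ L via d/dx closure of L₀.
L = (8 - 32·x - 32·x^2) + (-6 + 12·x + 8·x^2 - 16·x^3)·Dx + (1 + 2·x + 4·x^2 + 8·x^3)·Dx^2  (order 2).
h: a_k = 2, -4, -20, -8/3, 188/3, -8/15, -11528/45, -16/315, 322556/315, …
ICs: h(0) = 2, h′(0) = -4.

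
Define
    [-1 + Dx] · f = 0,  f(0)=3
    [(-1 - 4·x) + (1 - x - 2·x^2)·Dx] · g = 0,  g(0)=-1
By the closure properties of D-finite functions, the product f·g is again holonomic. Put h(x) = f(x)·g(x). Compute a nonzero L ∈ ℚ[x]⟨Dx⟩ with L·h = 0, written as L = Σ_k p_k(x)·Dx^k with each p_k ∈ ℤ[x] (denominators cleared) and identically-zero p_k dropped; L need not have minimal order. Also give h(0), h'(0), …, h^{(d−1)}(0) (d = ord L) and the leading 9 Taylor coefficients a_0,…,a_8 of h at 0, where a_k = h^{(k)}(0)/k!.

L = (2 + 3·x - 2·x^2) + (-1 + x + 2·x^2)·Dx  (order 1).
h: a_k = -3, -6, -27/2, -26, -425/8, -2103/20, -50737/240, -44279/105, -3783419/4480, …
ICs: h(0) = -3.

f: a_k = 3, 3, 3/2, 1/2, 1/8, 1/40, 1/240, 1/1680, 1/13440, …
g: a_k = -1, -1, -3, -5, -11, -21, -43, -85, -171, …
Product ⇒ symmetric product L₀, ord ≤ 1.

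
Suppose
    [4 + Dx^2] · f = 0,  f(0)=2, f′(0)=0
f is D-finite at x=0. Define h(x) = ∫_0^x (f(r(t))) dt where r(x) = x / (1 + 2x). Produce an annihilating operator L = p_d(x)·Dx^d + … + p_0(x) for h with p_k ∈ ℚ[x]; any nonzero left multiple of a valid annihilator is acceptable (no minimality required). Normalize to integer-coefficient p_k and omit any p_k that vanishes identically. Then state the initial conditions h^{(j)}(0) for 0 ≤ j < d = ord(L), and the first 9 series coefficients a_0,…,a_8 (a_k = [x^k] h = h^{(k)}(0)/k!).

L = 4·Dx + (4 + 24·x + 48·x^2 + 32·x^3)·Dx^2 + (1 + 8·x + 24·x^2 + 32·x^3 + 16·x^4)·Dx^3  (order 3).
h: a_k = 0, 2, 0, -4/3, 4, -28/3, 176/9, -12008/315, 348/5, …
ICs: h(0) = 0, h′(0) = 2, h′′(0) = 0.

f: a_k = 2, 0, -4, 0, 4/3, 0, -8/45, 0, 4/315, …
L₀ from L_f via x↦r, Dx↦r'^{-1}Dx.
∫: right-multiply L₀ by Dx.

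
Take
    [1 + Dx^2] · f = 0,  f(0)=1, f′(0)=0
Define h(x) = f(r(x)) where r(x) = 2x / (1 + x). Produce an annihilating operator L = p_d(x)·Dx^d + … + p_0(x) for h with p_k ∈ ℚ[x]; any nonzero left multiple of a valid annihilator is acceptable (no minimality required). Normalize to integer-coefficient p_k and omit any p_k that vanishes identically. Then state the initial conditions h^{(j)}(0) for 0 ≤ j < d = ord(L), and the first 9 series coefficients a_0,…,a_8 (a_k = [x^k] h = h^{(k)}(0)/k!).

L = 4 + (2 + 6·x + 6·x^2 + 2·x^3)·Dx + (1 + 4·x + 6·x^2 + 4·x^3 + x^4)·Dx^2  (order 2).
h: a_k = 1, 0, -2, 4, -16/3, 16/3, -154/45, -4/5, 2354/315, …
ICs: h(0) = 1, h′(0) = 0.

f: a_k = 1, 0, -1/2, 0, 1/24, 0, -1/720, 0, 1/40320, …
h₀=f(r): pull back L_f along r ⇒ L₀.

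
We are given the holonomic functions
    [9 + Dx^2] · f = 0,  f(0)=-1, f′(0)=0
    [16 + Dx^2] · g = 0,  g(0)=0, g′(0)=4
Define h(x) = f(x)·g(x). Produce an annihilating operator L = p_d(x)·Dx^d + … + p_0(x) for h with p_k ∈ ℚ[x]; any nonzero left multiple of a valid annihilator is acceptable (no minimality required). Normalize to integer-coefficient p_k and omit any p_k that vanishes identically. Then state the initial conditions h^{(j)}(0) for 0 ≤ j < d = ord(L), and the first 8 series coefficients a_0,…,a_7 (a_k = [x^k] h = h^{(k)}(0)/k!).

L = 49 + 50·Dx^2 + Dx^4  (order 4).
h: a_k = 0, -4, 0, 86/3, 0, -2101/30, 0, 102943/1260, …
ICs: h(0) = 0, h′(0) = -4, h′′(0) = 0, h′′′(0) = 172.

f: a_k = -1, 0, 9/2, 0, -27/8, 0, 81/80, 0, …
g: a_k = 0, 4, 0, -32/3, 0, 128/15, 0, -1024/315, …
Product ⇒ symmetric product L₀, ord ≤ 4.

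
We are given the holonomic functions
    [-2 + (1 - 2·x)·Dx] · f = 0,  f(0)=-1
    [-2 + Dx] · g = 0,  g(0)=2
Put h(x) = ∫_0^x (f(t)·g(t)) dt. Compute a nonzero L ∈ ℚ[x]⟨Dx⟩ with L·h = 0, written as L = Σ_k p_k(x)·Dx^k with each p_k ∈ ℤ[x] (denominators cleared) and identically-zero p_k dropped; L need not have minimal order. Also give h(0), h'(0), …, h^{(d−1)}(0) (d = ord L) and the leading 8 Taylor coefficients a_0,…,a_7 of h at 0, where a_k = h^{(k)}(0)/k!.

L = (4 - 4·x)·Dx + (-1 + 2·x)·Dx^2  (order 2).
h: a_k = 0, -2, -4, -20/3, -32/3, -52/3, -1304/45, -15656/315, …
ICs: h(0) = 0, h′(0) = -2.

f: a_k = -1, -2, -4, -8, -16, -32, -64, -128, …
g: a_k = 2, 4, 4, 8/3, 4/3, 8/15, 8/45, 16/315, …
h₀=f·g: eliminate ⇒ L₀, order ≤ 1·1.
h=∫₀ˣh₀: take L = L₀·Dx.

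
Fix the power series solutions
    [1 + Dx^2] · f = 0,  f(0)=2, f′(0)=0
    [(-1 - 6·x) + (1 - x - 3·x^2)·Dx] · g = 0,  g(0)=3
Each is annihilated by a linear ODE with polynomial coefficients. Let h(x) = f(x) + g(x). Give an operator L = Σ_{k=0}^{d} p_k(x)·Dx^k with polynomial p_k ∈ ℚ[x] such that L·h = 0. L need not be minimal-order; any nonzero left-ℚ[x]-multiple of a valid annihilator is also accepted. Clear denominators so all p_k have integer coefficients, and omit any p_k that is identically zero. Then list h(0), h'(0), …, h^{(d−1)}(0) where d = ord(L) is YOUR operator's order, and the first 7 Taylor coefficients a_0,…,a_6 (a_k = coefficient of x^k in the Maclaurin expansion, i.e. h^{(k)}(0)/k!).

L = (-43 - 292·x - 307·x^2 - 624·x^3 - 45·x^4 - 54·x^5) + (9 + 7·x + 6·x^2 - 91·x^3 - 144·x^4 - 27·x^5 - 27·x^6)·Dx + (-43 - 292·x - 307·x^2 - 624·x^3 - 45·x^4 - 54·x^5)·Dx^2 + (9 + 7·x + 6·x^2 - 91·x^3 - 144·x^4 - 27·x^5 - 27·x^6)·Dx^3  (order 3).
h: a_k = 5, 3, 11, 21, 685/12, 120, 104759/360, …
ICs: h(0) = 5, h′(0) = 3, h′′(0) = 22.

f: a_k = 2, 0, -1, 0, 1/12, 0, -1/360, …
g: a_k = 3, 3, 12, 21, 57, 120, 291, …
f+g: L₀ = lclm(L_f,L_g), ord ≤ 2+1.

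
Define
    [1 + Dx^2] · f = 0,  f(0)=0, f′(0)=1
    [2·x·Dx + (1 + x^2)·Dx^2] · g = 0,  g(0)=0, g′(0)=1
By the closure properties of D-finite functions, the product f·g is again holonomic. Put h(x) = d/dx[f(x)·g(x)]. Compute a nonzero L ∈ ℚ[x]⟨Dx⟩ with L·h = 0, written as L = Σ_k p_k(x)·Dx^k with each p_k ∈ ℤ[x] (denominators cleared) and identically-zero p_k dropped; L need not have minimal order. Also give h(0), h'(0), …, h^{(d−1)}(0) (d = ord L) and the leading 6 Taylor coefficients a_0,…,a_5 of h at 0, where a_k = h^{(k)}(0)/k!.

L = (110 + 294·x^2 + 461·x^4 + 96·x^6 + 12·x^8 + 2·x^10 + x^12) + (68·x + 284·x^3 + 280·x^5 + 80·x^7 + 20·x^9 + 4·x^11)·Dx + (120 + 340·x^2 + 534·x^4 + 148·x^6 + 32·x^8 + 8·x^10 + 2·x^12)·Dx^2 + (68·x + 284·x^3 + 280·x^5 + 80·x^7 + 20·x^9 + 4·x^11)·Dx^3 + (10 + 46·x^2 + 73·x^4 + 52·x^6 + 20·x^8 + 6·x^10 + x^12)·Dx^4  (order 4).
h: a_k = 0, 2, 0, -2, 0, 19/12, …
ICs: h(0) = 0, h′(0) = 2, h′′(0) = 0, h′′′(0) = -12.

f: a_k = 0, 1, 0, -1/6, 0, 1/120, …
g: a_k = 0, 1, 0, -1/3, 0, 1/5, …
Sym-product of L_f,L_g gives L₀ (≤ ord 4).
h₀' ⇒ L via d/dx closure of L₀.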